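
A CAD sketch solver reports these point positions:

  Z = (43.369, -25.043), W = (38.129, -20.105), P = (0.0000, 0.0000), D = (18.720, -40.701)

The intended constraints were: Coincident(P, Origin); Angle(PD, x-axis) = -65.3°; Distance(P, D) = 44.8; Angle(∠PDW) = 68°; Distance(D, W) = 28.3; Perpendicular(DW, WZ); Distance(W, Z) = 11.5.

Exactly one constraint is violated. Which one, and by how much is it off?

Distance(W, Z) = 11.5 — off by 4.30.

P = (0.00, 0.00) ✓; PD at -65.30° ✓; |PD| = 44.80 ✓; ∠PDW = 68.00° ✓; |DW| = 28.30 ✓; ∠(DW, WZ) = 90.00° ✓; |WZ| = 7.200 ✗.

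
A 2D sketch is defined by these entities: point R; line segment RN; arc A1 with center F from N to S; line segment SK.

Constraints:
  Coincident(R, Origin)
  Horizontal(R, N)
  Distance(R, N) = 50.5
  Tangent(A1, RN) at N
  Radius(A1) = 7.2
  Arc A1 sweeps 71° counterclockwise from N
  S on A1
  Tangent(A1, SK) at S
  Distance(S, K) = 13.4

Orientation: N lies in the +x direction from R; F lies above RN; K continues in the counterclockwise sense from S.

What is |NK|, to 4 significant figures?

20.78

R is at the origin; RN is horizontal with |RN| = 50.5 and N on the +x side, so N = (50.50, 0.000). A1 meets RN tangentially, so FN is at right angles to RN, so F = N + (0, 7.2) = (50.50, 7.200). On A1, N sits at bearing -90° from F; a 71° counterclockwise sweep puts S at bearing -19°, so S = F + 7.2·(cos -19°, sin -19°) = (57.31, 4.856). Tangency of A1 to SK means the radius FS is perpendicular to SK, so SK runs along (−sin -19°, cos -19°); with |SK| = 13.4, K = (61.67, 17.53). Then |NK| = |K − N| = 20.78.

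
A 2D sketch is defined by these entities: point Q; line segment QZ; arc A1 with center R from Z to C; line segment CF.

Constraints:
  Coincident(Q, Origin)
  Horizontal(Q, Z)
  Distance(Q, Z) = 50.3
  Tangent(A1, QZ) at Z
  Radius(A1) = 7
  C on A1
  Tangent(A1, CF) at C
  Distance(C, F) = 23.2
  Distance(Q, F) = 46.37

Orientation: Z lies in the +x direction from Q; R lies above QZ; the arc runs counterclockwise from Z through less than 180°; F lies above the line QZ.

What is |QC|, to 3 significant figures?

56.2

Checks: Q = (0.00, 0.00) ✓; |RC| = 7.000 ✓; ∠(RC, CF) = 90.00° ✓; |CF| = 23.20 ✓; |QF| = 46.37 ✓.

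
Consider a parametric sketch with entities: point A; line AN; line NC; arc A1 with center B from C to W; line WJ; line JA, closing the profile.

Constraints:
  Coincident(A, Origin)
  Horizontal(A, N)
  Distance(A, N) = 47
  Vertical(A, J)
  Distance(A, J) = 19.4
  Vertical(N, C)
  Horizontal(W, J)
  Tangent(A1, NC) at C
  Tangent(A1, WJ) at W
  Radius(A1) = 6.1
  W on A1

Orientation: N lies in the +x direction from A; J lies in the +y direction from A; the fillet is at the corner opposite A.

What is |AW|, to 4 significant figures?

45.27

A is at the origin; AN is horizontal with |AN| = 47.0 and N on the +x side, so N = (47.00, 0.000). A and J share the same x with |AJ| = 19.4 and J on the +y side, so J = (0.000, 19.40). The virtual corner opposite A is at (47.00, 19.40). Since A1 is tangent to NC there, BC ⟂ NC and tangency of A1 to WJ means the radius BW is perpendicular to WJ, with radius 6.1, so the center B sits 6.1 in from both sides at B = (40.90, 13.30). That places the tangent points at C = (47.00, 13.30) on NC and W = (40.90, 19.40) on WJ. Then |AW| = |W − A| = 45.27.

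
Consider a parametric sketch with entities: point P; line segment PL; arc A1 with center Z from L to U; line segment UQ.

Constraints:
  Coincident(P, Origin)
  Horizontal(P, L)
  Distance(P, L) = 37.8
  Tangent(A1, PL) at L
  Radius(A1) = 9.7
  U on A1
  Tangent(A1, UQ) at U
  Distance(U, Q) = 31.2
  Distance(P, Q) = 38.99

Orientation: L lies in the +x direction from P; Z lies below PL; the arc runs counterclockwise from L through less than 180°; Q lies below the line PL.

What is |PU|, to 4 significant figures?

29.44

Checks: |ZU| = 9.700 ✓; ∠(ZU, UQ) = 90.00° ✓; |UQ| = 31.20 ✓; |PQ| = 38.99 ✓.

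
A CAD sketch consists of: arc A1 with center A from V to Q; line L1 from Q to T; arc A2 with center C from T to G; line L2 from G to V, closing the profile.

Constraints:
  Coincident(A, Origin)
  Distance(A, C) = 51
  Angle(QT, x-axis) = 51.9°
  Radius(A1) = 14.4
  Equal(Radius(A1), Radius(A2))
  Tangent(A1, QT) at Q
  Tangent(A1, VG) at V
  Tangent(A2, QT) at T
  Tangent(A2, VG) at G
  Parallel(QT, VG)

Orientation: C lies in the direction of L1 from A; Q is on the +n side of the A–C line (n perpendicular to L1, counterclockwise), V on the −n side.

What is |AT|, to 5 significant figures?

52.994

Tangency of A1 to both parallel lines with radius 14.4 puts Q and V at A ± 14.4·n: Q = (-11.332, 8.8853), V = (11.332, -8.8853). Equal radii place T and G the same way about C: T = C + 14.4·n = (20.137, 49.019), G = C − 14.4·n = (42.801, 31.248). Then |AT| = |T − A| = 52.994.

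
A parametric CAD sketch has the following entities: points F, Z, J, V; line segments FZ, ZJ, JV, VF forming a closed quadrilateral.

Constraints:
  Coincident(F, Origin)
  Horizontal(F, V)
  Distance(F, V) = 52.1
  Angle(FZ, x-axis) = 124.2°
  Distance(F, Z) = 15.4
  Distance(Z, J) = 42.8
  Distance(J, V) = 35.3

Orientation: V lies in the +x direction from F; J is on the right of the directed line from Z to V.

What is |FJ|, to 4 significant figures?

27.81

Checks: |ZJ| = 42.80 ✓; |JV| = 35.30 ✓.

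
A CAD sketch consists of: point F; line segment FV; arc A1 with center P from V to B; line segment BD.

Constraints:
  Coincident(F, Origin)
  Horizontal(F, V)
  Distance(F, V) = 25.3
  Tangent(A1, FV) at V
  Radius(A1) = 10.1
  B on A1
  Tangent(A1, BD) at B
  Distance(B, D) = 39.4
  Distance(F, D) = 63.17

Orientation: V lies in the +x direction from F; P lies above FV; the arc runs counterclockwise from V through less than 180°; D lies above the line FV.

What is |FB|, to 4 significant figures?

36.23

Checks: |FV| = 25.30 ✓; |PB| = 10.10 ✓; ∠(PB, BD) = 90.00° ✓; |BD| = 39.40 ✓; |FD| = 63.17 ✓.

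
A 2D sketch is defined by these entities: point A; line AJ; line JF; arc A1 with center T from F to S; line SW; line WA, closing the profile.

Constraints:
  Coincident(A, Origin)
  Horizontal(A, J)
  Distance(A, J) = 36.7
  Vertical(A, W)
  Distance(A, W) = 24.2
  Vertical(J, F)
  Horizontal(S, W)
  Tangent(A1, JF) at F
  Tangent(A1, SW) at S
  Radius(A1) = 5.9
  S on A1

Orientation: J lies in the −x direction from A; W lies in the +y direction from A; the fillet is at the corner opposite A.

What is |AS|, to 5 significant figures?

39.170

A is at the origin; A and J share the same y with |AJ| = 36.7 and J on the −x side, so J = (-36.700, 0.0000). A and W share the same x with |AW| = 24.2 and W on the +y side, so W = (0.0000, 24.200). The virtual corner opposite A is at (-36.700, 24.200). The tangent condition forces TF to be normal to JF and tangency of A1 to SW means the radius TS is perpendicular to SW, with radius 5.9, so the center T sits 5.9 in from both sides at T = (-30.800, 18.300). That places the tangent points at F = (-36.700, 18.300) on JF and S = (-30.800, 24.200) on SW. Then |AS| = |S − A| = 39.170.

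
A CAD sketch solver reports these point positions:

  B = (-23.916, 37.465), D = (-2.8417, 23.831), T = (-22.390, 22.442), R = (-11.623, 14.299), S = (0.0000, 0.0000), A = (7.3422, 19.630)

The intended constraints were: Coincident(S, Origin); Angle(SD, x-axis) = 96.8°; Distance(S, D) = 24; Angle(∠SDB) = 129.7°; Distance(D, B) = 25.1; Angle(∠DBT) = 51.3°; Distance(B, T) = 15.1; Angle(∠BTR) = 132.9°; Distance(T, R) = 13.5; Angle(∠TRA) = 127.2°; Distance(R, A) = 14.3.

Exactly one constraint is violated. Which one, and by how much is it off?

Distance(R, A) = 14.3 — off by 5.40.

S = (0.00, 0.00) ✓; SD at 96.80° ✓; |SD| = 24.00 ✓; ∠SDB = 129.7° ✓; |DB| = 25.10 ✓; ∠DBT = 51.30° ✓; |BT| = 15.10 ✓; ∠BTR = 132.9° ✓; |TR| = 13.50 ✓; ∠TRA = 127.2° ✓; |RA| = 19.70 ✗.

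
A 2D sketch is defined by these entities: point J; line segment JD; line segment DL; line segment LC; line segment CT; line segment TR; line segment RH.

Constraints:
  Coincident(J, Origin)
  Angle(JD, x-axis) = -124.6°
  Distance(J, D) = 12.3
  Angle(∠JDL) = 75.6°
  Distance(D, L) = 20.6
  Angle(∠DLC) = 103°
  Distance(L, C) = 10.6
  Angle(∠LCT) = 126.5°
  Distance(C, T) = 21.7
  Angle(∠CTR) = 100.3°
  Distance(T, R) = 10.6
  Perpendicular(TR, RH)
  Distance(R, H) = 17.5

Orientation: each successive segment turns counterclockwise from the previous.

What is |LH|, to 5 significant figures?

13.646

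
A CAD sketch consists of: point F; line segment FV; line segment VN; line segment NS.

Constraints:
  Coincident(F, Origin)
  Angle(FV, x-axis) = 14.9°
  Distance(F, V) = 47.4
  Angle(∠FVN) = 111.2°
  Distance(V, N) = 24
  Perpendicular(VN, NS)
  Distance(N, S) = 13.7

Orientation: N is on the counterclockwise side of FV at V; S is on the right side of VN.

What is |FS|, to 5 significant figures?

71.022

F is at the origin; FV runs at 14.9° with length 47.4, so V = 47.4·(cos 14.9°, sin 14.9°) = (45.806, 12.188). ∠FVN = 111.2°, so VN runs at 14.9° + (180° − 111.2°) = 83.700° from the x-axis; with |VN| = 24.0, N = V + 24.0·(cos 83.700°, sin 83.700°) = (48.440, 36.043). The perpendicularity gives NS at right angles to VN; with |NS| = 13.7 on the right of VN, S = N + 13.7·(0.99396, -0.10973) = (62.057, 34.540). Then |FS| = |S − F| = 71.022.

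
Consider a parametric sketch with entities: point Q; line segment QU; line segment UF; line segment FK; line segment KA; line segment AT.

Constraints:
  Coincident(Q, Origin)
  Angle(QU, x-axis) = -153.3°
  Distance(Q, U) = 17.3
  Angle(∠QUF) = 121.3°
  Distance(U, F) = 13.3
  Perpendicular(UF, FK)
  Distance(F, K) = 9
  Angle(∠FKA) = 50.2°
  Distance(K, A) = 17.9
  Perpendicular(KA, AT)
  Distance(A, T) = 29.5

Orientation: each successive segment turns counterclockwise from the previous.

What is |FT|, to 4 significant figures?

25.64

Q is at the origin; QU runs at -153.3° with length 17.3, so U = (-15.46, -7.773). ∠QUF = 121.3° gives UF at -94.60° from the x-axis; with |UF| = 13.3, F = (-16.52, -21.03). UF is perpendicular to FK, so FK runs at -4.600°; with |FK| = 9.0, K = (-7.551, -21.75). ∠FKA = 50.2° gives KA at 125.2° from the x-axis; with |KA| = 17.9, A = (-17.87, -7.125). The perpendicularity gives AT at right angles to KA, so AT runs at -144.8°; with |AT| = 29.5, T = (-41.97, -24.13). Then |FT| = |T − F| = 25.64.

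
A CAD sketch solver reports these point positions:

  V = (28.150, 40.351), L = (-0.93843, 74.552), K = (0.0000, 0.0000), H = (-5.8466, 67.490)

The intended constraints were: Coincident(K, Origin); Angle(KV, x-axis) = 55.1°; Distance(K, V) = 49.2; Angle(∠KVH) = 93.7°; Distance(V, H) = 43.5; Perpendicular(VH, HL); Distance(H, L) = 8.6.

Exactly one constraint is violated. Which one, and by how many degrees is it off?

Perpendicular(VH, HL) — off by 3.80°.

K = (0.00, 0.00) ✓; KV at 55.10° ✓; |KV| = 49.20 ✓; ∠KVH = 93.70° ✓; |VH| = 43.50 ✓; ∠(VH, HL) = 86.20° ✗; |HL| = 8.600 ✓.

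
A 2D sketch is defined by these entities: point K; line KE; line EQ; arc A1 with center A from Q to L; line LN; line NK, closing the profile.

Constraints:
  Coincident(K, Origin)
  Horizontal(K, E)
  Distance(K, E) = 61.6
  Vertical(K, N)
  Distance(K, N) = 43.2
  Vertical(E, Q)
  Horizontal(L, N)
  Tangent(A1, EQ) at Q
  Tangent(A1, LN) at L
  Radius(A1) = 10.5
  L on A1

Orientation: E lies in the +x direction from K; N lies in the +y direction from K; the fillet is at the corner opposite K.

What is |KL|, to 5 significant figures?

66.914

K is at the origin; K and E share the same y with |KE| = 61.6 and E on the +x side, so E = (61.600, 0.0000). KN is vertical with |KN| = 43.2 and N on the +y side, so N = (0.0000, 43.200). The virtual corner opposite K is at (61.600, 43.200). The tangent condition forces AQ to be normal to EQ and tangency of A1 to LN means the radius AL is perpendicular to LN, with radius 10.5, so the center A sits 10.5 in from both sides at A = (51.100, 32.700). That places the tangent points at Q = (61.600, 32.700) on EQ and L = (51.100, 43.200) on LN. Then |KL| = |L − K| = 66.914.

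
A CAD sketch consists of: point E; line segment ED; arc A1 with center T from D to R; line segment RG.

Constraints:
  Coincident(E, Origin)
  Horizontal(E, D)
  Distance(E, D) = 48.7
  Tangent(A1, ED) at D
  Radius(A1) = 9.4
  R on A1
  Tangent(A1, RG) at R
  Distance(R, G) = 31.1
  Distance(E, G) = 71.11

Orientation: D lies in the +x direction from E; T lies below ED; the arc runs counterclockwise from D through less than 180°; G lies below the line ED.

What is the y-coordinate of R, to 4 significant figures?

-14.72

Checks: |TD| = 9.400 ✓; |TR| = 9.400 ✓; ∠(TR, RG) = 90.00° ✓; |RG| = 31.10 ✓; |EG| = 71.11 ✓.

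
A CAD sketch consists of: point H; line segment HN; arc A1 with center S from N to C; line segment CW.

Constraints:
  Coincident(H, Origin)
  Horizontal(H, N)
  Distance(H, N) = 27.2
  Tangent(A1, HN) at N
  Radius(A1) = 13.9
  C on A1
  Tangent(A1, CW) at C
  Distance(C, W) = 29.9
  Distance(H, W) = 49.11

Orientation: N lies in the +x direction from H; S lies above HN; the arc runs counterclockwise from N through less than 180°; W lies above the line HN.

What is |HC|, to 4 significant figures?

44.17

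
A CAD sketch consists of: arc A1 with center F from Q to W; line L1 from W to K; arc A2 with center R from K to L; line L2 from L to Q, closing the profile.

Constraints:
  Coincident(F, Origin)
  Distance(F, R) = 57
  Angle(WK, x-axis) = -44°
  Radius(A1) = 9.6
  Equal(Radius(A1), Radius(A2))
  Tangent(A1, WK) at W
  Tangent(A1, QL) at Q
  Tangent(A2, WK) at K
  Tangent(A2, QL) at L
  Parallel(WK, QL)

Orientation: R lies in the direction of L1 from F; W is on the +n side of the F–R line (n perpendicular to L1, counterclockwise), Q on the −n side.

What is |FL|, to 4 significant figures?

57.80

The slot axis is L1's direction at -44.0°, so u = (cos -44.0°, sin -44.0°) = (0.7193, -0.6947) and n = (−sin -44.0°, cos -44.0°) = (0.6947, 0.7193). F is at the origin and R lies 57.0 along u from F, so R = 57.0·u = (41.00, -39.60). Tangency of A1 to both parallel lines with radius 9.6 puts W and Q at F ± 9.6·n: W = (6.669, 6.906), Q = (-6.669, -6.906). Equal radii place K and L the same way about R: K = R + 9.6·n = (47.67, -32.69), L = R − 9.6·n = (34.33, -46.50). Then |FL| = |L − F| = 57.80.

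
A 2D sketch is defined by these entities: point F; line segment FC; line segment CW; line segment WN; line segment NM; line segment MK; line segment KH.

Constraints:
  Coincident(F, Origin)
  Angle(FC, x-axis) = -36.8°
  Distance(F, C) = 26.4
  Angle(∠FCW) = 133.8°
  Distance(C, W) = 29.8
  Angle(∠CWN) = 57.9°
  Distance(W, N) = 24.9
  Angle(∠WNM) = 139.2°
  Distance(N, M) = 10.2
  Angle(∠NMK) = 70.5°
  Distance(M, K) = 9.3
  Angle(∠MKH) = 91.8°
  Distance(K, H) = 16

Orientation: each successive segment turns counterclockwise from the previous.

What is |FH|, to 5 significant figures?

41.681

∠NMK = 70.5° gives MK at -78.200° from the x-axis; with |MK| = 9.3, K = (25.834, -0.034920). ∠MKH = 91.8° gives KH at 10.000° from the x-axis; with |KH| = 16.0, H = (41.591, 2.7435). Then |FH| = |H − F| = 41.681.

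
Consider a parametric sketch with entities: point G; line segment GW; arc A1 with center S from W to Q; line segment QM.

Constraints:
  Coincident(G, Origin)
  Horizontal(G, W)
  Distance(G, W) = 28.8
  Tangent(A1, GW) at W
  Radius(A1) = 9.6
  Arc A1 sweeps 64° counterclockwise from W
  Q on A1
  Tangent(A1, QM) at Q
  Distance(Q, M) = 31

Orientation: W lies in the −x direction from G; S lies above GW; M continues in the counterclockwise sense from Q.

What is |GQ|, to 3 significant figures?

20.9

A1 meets GW tangentially, so SW is at right angles to GW, so S = W + (0, 9.6) = (-28.8, 9.60). On A1, W sits at bearing -90° from S; a 64° counterclockwise sweep puts Q at bearing -26°, so Q = S + 9.6·(cos -26°, sin -26°) = (-20.2, 5.39). Then |GQ| = |Q − G| = 20.9.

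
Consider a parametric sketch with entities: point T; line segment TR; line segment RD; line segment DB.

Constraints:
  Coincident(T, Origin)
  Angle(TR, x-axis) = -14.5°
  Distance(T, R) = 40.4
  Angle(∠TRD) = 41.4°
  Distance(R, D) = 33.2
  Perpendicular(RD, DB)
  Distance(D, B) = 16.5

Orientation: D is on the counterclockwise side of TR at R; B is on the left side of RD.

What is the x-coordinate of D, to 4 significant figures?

20.50

T is at the origin; TR runs at -14.5° with length 40.4, so R = 40.4·(cos -14.5°, sin -14.5°) = (39.11, -10.12). ∠TRD = 41.4°, so RD runs at -14.5° + (180° − 41.4°) = 124.1° from the x-axis; with |RD| = 33.2, D = R + 33.2·(cos 124.1°, sin 124.1°) = (20.50, 17.38). So D.x = 20.50.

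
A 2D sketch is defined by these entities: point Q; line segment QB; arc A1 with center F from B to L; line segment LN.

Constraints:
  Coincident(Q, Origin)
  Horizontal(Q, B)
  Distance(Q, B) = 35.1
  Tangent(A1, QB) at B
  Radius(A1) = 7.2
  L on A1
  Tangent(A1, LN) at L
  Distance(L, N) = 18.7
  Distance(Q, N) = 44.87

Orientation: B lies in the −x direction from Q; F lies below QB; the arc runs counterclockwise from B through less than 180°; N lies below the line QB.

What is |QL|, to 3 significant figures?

43.0

Q is at the origin; QB is horizontal with |QB| = 35.1 and B on the −x side, so B = (-35.1, 0.00). Tangency of A1 to QB means the radius FB is perpendicular to QB, so F = B + (0, -7.2) = (-35.1, -7.20). Since FL ⟂ LN (tangency), |FN| = √(7.2² + 18.7²) = 20.0 regardless of where L sits on A1. So N lies on both circle(Q, 44.87) and circle(F, 20.0); the below-QB intersection is N = (-35.7, -27.2). L is the foot of the tangent from N: L = (-41.9, -9.60).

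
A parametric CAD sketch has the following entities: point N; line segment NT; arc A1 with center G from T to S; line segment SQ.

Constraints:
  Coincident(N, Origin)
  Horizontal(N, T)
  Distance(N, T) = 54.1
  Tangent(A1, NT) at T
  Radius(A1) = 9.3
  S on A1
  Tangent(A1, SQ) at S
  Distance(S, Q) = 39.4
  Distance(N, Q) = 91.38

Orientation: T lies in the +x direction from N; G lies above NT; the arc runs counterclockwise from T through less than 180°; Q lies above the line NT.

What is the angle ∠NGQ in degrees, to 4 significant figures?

146.3°

Checks: |GS| = 9.300 ✓; ∠(GS, SQ) = 90.00° ✓; |SQ| = 39.40 ✓; |NQ| = 91.38 ✓.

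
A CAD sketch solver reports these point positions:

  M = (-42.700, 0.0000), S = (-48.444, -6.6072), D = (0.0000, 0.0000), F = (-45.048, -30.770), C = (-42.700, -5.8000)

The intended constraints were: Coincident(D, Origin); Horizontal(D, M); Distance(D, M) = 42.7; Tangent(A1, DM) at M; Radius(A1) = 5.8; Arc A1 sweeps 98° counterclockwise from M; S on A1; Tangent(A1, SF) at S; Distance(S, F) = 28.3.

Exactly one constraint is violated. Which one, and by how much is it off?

Distance(S, F) = 28.3 — off by 3.90.

D = (0.00, 0.00) ✓; D.y = 0.00, M.y = 0.00 ✓; |DM| = 42.70 ✓; ∠(CM, MD) = 90.00° ✓; |CM| = 5.800 ✓; bearing(C→S) − bearing(C→M) = 98.00° ✓; |CS| = 5.800 ✓; ∠(CS, SF) = 90.00° ✓; |SF| = 24.40 ✗.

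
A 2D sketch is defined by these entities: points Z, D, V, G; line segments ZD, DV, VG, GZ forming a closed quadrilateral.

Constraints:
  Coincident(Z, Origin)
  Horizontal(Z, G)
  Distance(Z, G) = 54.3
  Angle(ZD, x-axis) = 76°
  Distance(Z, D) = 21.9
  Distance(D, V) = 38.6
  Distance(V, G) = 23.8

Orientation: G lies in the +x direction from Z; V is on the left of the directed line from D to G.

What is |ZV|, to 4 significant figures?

48.84

Checks: |DV| = 38.60 ✓; |VG| = 23.80 ✓.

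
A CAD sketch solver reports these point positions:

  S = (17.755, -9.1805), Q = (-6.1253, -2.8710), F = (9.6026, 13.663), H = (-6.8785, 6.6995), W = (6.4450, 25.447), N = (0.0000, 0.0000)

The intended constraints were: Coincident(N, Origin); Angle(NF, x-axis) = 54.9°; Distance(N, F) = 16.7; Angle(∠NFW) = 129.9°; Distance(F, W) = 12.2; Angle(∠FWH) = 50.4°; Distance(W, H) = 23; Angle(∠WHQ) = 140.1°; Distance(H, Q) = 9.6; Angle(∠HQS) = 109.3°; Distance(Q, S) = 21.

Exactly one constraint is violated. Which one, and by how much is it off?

Distance(Q, S) = 21 — off by 3.70.

N = (0.00, 0.00) ✓; NF at 54.90° ✓; |NF| = 16.70 ✓; ∠NFW = 129.9° ✓; |FW| = 12.20 ✓; ∠FWH = 50.40° ✓; |WH| = 23.00 ✓; ∠WHQ = 140.1° ✓; |HQ| = 9.600 ✓; ∠HQS = 109.3° ✓; |QS| = 24.70 ✗.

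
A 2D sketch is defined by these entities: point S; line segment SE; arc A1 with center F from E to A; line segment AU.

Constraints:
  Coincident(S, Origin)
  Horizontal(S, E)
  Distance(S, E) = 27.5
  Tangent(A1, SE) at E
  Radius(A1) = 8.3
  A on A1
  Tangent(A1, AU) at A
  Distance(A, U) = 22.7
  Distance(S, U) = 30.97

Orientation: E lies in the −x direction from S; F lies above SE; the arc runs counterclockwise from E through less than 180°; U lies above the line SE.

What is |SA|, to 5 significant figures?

20.428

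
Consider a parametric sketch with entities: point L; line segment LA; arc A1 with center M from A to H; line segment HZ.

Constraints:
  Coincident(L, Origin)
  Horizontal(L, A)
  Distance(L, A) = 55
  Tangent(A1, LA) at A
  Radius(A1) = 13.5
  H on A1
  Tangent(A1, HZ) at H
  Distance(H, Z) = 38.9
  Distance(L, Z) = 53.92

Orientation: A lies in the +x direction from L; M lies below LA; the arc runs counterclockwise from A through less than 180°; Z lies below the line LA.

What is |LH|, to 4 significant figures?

43.24

L is at the origin; L and A share the same y with |LA| = 55.0 and A on the +x side, so A = (55.00, 0.000). A1 meets LA tangentially, so MA is at right angles to LA, so M = A + (0, -13.5) = (55.00, -13.50). Since MH ⟂ HZ (tangency), |MZ| = √(13.5² + 38.9²) = 41.18 regardless of where H sits on A1. So Z lies on both circle(L, 53.92) and circle(M, 41.18); the below-LA intersection is Z = (29.02, -45.44). H is the foot of the tangent from Z: H = (42.31, -8.887).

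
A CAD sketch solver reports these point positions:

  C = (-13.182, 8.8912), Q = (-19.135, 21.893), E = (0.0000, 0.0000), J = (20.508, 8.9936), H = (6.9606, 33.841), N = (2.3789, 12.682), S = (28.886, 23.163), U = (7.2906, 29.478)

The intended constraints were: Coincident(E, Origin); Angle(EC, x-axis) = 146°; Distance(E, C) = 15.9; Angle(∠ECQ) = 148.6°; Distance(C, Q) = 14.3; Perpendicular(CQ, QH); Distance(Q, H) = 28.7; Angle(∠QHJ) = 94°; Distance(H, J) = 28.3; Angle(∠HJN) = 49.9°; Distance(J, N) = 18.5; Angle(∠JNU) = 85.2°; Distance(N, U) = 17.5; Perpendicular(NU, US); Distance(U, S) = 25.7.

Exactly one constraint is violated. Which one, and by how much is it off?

Distance(U, S) = 25.7 — off by 3.20.

E = (0.00, 0.00) ✓; EC at 146.0° ✓; |EC| = 15.90 ✓; ∠ECQ = 148.6° ✓; |CQ| = 14.30 ✓; ∠(CQ, QH) = 90.00° ✓; |QH| = 28.70 ✓; ∠QHJ = 94.00° ✓; |HJ| = 28.30 ✓; ∠HJN = 49.90° ✓; |JN| = 18.50 ✓; ∠JNU = 85.20° ✓; |NU| = 17.50 ✓; ∠(NU, US) = 90.00° ✓; |US| = 22.50 ✗.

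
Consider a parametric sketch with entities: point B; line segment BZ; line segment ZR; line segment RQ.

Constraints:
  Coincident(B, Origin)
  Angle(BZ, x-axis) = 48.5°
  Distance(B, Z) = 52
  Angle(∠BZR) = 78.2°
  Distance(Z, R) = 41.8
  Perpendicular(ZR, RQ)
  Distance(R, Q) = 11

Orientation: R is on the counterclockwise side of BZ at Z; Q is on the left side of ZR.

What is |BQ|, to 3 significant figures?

50.6

B is at the origin; BZ runs at 48.5° with length 52.0, so Z = 52.0·(cos 48.5°, sin 48.5°) = (34.5, 38.9). ∠BZR = 78.2°, so ZR runs at 48.5° + (180° − 78.2°) = 150° from the x-axis; with |ZR| = 41.8, R = Z + 41.8·(cos 150°, sin 150°) = (-1.85, 59.7). ZR is perpendicular to RQ; with |RQ| = 11.0 on the left of ZR, Q = R + 11.0·(-0.495, -0.869) = (-7.30, 50.1). Then |BQ| = |Q − B| = 50.6.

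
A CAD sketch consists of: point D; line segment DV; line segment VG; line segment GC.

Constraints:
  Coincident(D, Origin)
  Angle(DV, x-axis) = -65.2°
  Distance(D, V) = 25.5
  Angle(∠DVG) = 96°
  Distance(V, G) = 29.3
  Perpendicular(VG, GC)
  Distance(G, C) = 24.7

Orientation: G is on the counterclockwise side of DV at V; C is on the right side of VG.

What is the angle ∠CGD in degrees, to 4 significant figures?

128.4°

D is at the origin; DV runs at -65.2° with length 25.5, so V = 25.5·(cos -65.2°, sin -65.2°) = (10.70, -23.15). ∠DVG = 96.0°, so VG runs at -65.2° + (180° − 96.0°) = 18.80° from the x-axis; with |VG| = 29.3, G = V + 29.3·(cos 18.80°, sin 18.80°) = (38.43, -13.71). VG is perpendicular to GC; with |GC| = 24.7 on the right of VG, C = G + 24.7·(0.3223, -0.9466) = (46.39, -37.09). Then cos ∠CGD = GC·GD / (|GC||GD|), giving 128.4°.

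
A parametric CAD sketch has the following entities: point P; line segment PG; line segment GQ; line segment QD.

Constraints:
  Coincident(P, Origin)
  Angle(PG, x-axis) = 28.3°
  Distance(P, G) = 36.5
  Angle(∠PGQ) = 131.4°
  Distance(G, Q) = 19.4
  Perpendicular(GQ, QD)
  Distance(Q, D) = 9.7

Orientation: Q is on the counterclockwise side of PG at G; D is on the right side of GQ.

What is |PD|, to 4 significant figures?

57.19

∠PGQ = 131.4°, so GQ runs at 28.3° + (180° − 131.4°) = 76.90° from the x-axis; with |GQ| = 19.4, Q = G + 19.4·(cos 76.90°, sin 76.90°) = (36.53, 36.20). The perpendicularity gives QD at right angles to GQ; with |QD| = 9.7 on the right of GQ, D = Q + 9.7·(0.9740, -0.2267) = (45.98, 34.00). Then |PD| = |D − P| = 57.19.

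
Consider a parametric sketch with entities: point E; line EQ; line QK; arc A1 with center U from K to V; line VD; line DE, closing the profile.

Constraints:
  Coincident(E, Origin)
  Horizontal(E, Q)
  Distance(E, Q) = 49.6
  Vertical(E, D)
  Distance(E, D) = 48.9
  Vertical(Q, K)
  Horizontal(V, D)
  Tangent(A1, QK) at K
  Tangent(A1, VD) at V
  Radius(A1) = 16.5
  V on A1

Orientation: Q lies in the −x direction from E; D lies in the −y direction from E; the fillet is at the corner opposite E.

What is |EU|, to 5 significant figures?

46.318

E is at the origin; EQ is horizontal with |EQ| = 49.6 and Q on the −x side, so Q = (-49.600, 0.0000). ED is vertical with |ED| = 48.9 and D on the −y side, so D = (0.0000, -48.900). The virtual corner opposite E is at (-49.600, -48.900). Tangency of A1 to QK means the radius UK is perpendicular to QK and the tangent condition forces UV to be normal to VD, with radius 16.5, so the center U sits 16.5 in from both sides at U = (-33.100, -32.400). Then |EU| = |U − E| = 46.318.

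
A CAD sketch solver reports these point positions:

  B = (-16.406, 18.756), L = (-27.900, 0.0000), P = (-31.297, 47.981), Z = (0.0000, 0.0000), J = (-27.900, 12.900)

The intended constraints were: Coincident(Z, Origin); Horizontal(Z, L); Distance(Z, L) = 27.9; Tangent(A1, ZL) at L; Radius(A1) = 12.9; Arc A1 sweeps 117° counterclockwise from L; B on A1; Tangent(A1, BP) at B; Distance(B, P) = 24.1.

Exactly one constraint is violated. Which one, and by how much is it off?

Distance(B, P) = 24.1 — off by 8.70.

Z = (0.00, 0.00) ✓; Z.y = 0.00, L.y = 0.00 ✓; |ZL| = 27.90 ✓; ∠(JL, LZ) = 90.00° ✓; |JL| = 12.90 ✓; bearing(J→B) − bearing(J→L) = 117.0° ✓; |JB| = 12.90 ✓; ∠(JB, BP) = 90.00° ✓; |BP| = 32.80 ✗.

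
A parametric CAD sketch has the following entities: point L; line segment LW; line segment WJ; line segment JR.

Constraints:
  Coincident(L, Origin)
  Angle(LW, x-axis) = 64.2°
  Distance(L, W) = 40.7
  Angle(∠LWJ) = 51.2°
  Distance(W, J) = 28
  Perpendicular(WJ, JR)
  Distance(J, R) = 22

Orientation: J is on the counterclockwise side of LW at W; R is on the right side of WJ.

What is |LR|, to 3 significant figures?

53.8

L is at the origin; LW runs at 64.2° with length 40.7, so W = 40.7·(cos 64.2°, sin 64.2°) = (17.7, 36.6). ∠LWJ = 51.2°, so WJ runs at 64.2° + (180° − 51.2°) = 193° from the x-axis; with |WJ| = 28.0, J = W + 28.0·(cos 193°, sin 193°) = (-9.57, 30.3). The perpendicularity gives JR at right angles to WJ; with |JR| = 22.0 on the right of WJ, R = J + 22.0·(-0.225, 0.974) = (-14.5, 51.8). Then |LR| = |R − L| = 53.8.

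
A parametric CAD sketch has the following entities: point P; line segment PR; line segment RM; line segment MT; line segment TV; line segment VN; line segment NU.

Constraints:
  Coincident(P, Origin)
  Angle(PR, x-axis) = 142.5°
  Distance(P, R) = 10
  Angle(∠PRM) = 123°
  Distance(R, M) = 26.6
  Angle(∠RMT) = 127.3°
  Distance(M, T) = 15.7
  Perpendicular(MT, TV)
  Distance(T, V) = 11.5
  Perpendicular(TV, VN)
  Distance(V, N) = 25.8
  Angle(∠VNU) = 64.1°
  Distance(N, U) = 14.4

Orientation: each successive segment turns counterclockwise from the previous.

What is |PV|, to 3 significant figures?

34.3

P is at the origin; PR runs at 142.5° with length 10.0, so R = (-7.93, 6.09). ∠PRM = 123.0° gives RM at -160° from the x-axis; with |RM| = 26.6, M = (-33.0, -2.79). ∠RMT = 127.3° gives MT at -108° from the x-axis; with |MT| = 15.7, T = (-37.8, -17.7). The perpendicularity gives TV at right angles to MT, so TV runs at -17.8°; with |TV| = 11.5, V = (-26.9, -21.3). Then |PV| = |V − P| = 34.3.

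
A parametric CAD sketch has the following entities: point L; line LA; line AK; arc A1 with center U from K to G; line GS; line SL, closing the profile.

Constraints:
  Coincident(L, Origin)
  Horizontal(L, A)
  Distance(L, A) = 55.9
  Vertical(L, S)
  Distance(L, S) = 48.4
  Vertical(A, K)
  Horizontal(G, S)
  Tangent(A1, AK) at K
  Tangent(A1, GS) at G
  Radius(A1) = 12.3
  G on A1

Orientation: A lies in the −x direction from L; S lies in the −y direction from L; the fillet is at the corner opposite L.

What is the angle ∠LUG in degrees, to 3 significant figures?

130°

L is at the origin; LA is horizontal with |LA| = 55.9 and A on the −x side, so A = (-55.9, 0.00). L and S share the same x with |LS| = 48.4 and S on the −y side, so S = (0.00, -48.4). The virtual corner opposite L is at (-55.9, -48.4). The tangent condition forces UK to be normal to AK and tangency of A1 to GS means the radius UG is perpendicular to GS, with radius 12.3, so the center U sits 12.3 in from both sides at U = (-43.6, -36.1). That places the tangent points at K = (-55.9, -36.1) on AK and G = (-43.6, -48.4) on GS. Then cos ∠LUG = UL·UG / (|UL||UG|), giving 130°.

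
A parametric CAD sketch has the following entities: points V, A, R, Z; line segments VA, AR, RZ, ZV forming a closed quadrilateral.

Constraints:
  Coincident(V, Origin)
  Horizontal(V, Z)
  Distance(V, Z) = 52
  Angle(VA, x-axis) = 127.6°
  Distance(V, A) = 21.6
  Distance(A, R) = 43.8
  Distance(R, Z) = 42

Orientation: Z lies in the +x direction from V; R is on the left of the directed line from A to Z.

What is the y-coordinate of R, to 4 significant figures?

33.94

Checks: |AR| = 43.80 ✓; |RZ| = 42.00 ✓.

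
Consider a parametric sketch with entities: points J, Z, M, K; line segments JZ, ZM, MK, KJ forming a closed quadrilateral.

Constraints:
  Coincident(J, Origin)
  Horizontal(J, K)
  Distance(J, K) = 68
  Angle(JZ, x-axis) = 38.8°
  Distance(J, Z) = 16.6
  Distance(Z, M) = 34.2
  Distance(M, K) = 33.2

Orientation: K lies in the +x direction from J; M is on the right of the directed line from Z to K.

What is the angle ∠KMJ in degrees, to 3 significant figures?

137°

J is at the origin; J and K share the same y with |JK| = 68.0 and K in +x, so K = (68.0, 0). JZ runs at 38.8° with |JZ| = 16.6, so Z = (12.9, 10.4). M is determined by |ZM| = 34.2 and |MK| = 33.2 together: it lies at the intersection of circle(Z, 34.2) and circle(K, 33.2). With |ZK| = 56.0, the foot of the radical line on ZK is 28.6 from Z and the perpendicular offset is √(34.2² − 28.6²) = 18.7. Taking the right-of-ZK solution: M = (37.6, -13.3).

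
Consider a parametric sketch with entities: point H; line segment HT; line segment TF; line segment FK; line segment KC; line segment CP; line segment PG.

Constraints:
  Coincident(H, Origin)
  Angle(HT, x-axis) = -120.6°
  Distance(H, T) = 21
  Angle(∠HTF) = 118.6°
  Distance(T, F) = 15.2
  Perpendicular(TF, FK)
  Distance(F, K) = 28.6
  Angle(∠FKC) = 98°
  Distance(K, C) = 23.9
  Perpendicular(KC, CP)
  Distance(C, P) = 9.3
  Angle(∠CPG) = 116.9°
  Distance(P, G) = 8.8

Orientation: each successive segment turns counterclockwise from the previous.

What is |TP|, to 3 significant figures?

24.7

H is at the origin; HT runs at -120.6° with length 21.0, so T = (-10.7, -18.1). ∠HTF = 118.6° gives TF at -59.2° from the x-axis; with |TF| = 15.2, F = (-2.91, -31.1). TF ⟂ FK, so FK runs at 30.8°; with |FK| = 28.6, K = (21.7, -16.5). ∠FKC = 98.0° gives KC at 113° from the x-axis; with |KC| = 23.9, C = (12.4, 5.55). KC ⟂ CP, so CP runs at -157°; with |CP| = 9.3, P = (3.82, 1.94). Then |TP| = |P − T| = 24.7.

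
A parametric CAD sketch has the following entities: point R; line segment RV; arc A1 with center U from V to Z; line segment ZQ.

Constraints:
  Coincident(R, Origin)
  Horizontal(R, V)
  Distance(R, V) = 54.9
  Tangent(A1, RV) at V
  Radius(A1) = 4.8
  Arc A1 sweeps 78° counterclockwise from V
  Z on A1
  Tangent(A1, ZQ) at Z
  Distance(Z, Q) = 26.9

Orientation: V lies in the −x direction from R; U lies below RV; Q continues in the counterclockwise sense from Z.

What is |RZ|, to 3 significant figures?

59.7

A1 meets RV tangentially, so UV is at right angles to RV, so U = V + (0, -4.8) = (-54.9, -4.80). On A1, V sits at bearing 90° from U; a 78° counterclockwise sweep puts Z at bearing 168°, so Z = U + 4.8·(cos 168°, sin 168°) = (-59.6, -3.80). Then |RZ| = |Z − R| = 59.7.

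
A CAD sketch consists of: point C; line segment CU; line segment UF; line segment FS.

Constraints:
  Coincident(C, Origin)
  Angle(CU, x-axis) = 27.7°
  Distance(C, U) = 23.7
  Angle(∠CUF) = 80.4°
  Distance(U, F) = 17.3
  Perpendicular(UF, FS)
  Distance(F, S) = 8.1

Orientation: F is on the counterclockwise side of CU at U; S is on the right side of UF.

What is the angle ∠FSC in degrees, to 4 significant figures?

22.98°

∠CUF = 80.4°, so UF runs at 27.7° + (180° − 80.4°) = 127.3° from the x-axis; with |UF| = 17.3, F = U + 17.3·(cos 127.3°, sin 127.3°) = (10.50, 24.78). The perpendicularity gives FS at right angles to UF; with |FS| = 8.1 on the right of UF, S = F + 8.1·(0.7955, 0.6060) = (16.94, 29.69). Then cos ∠FSC = SF·SC / (|SF||SC|), giving 22.98°.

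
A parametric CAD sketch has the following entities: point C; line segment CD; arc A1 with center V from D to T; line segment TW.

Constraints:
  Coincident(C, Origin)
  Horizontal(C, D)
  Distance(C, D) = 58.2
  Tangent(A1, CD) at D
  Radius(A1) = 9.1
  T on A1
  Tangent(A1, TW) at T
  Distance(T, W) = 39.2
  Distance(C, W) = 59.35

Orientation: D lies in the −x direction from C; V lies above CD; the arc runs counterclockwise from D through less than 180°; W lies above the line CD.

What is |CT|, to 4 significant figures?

49.87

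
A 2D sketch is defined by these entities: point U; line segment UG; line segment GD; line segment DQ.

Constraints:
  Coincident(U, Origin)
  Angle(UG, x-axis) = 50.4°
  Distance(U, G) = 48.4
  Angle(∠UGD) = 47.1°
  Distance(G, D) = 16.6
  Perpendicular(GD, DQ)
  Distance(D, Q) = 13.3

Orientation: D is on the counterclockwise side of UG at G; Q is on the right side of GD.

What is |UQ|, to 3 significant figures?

51.4

∠UGD = 47.1°, so GD runs at 50.4° + (180° − 47.1°) = 183° from the x-axis; with |GD| = 16.6, D = G + 16.6·(cos 183°, sin 183°) = (14.3, 36.3). The perpendicularity gives DQ at right angles to GD; with |DQ| = 13.3 on the right of GD, Q = D + 13.3·(-0.0576, 0.998) = (13.5, 49.6). Then |UQ| = |Q − U| = 51.4.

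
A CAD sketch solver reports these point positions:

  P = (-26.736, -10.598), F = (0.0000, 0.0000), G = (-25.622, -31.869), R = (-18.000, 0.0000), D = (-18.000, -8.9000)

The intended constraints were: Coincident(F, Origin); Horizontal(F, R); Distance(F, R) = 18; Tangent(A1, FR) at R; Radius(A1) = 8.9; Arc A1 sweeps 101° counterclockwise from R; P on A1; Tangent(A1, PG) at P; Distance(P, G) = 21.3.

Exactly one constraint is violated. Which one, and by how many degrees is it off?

Tangent(A1, PG) at P — off by 8.00°.

F = (0.00, 0.00) ✓; F.y = 0.00, R.y = 0.00 ✓; |FR| = 18.00 ✓; ∠(DR, RF) = 90.00° ✓; |DR| = 8.900 ✓; bearing(D→P) − bearing(D→R) = 101.0° ✓; |DP| = 8.899 ✓; ∠(DP, PG) = 98.00° ✗; |PG| = 21.30 ✓.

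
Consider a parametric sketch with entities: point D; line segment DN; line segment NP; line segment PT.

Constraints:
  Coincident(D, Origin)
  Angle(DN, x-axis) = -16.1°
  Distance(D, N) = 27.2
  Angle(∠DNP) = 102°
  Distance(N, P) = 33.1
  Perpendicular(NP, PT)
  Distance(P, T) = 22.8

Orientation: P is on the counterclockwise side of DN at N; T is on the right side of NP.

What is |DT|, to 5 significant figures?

62.792

∠DNP = 102.0°, so NP runs at -16.1° + (180° − 102.0°) = 61.900° from the x-axis; with |NP| = 33.1, P = N + 33.1·(cos 61.900°, sin 61.900°) = (41.724, 21.655). NP is perpendicular to PT; with |PT| = 22.8 on the right of NP, T = P + 22.8·(0.88213, -0.47101) = (61.836, 10.916). Then |DT| = |T − D| = 62.792.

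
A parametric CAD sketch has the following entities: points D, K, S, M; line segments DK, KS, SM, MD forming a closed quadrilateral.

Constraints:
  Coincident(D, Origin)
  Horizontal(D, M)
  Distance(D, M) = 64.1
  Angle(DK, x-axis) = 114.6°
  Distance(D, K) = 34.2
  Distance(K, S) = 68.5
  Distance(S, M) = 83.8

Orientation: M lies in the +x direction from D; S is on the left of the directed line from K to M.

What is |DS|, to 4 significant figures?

86.10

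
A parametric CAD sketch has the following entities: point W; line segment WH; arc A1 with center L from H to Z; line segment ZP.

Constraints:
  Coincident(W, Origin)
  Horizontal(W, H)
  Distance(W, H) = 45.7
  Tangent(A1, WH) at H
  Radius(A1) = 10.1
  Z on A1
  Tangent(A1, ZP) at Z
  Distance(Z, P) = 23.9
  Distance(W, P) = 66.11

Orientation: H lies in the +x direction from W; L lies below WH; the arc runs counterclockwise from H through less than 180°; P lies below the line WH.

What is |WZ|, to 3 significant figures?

42.9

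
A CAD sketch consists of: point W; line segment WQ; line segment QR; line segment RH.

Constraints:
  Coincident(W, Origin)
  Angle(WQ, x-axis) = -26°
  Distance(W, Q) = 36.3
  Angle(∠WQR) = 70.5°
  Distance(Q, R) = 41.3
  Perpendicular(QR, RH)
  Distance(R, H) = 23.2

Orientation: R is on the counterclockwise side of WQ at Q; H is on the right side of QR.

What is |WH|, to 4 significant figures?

64.41

W is at the origin; WQ runs at -26.0° with length 36.3, so Q = 36.3·(cos -26.0°, sin -26.0°) = (32.63, -15.91). ∠WQR = 70.5°, so QR runs at -26.0° + (180° − 70.5°) = 83.50° from the x-axis; with |QR| = 41.3, R = Q + 41.3·(cos 83.50°, sin 83.50°) = (37.30, 25.12). The perpendicularity gives RH at right angles to QR; with |RH| = 23.2 on the right of QR, H = R + 23.2·(0.9936, -0.1132) = (60.35, 22.50). Then |WH| = |H − W| = 64.41.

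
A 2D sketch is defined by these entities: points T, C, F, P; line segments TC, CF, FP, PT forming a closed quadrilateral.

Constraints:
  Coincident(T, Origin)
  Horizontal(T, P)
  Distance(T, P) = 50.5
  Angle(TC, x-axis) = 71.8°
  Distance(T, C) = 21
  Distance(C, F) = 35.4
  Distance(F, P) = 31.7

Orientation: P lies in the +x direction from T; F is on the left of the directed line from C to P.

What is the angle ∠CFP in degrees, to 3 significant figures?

91.8°

Checks: |CF| = 35.40 ✓; |FP| = 31.70 ✓.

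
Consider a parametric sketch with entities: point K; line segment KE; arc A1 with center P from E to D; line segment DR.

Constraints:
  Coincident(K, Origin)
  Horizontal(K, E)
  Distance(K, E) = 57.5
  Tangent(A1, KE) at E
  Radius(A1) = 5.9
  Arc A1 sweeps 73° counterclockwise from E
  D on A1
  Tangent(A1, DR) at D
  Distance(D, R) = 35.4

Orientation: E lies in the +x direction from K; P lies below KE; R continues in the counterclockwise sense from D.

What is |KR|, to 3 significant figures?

56.3

K is at the origin; K and E share the same y with |KE| = 57.5 and E on the +x side, so E = (57.5, 0.00). Since A1 is tangent to KE there, PE ⟂ KE, so P = E + (0, -5.9) = (57.5, -5.90). On A1, E sits at bearing 90° from P; a 73° counterclockwise sweep puts D at bearing 163°, so D = P + 5.9·(cos 163°, sin 163°) = (51.9, -4.18). The tangent condition forces PD to be normal to DR, so DR runs along (−sin 163°, cos 163°); with |DR| = 35.4, R = (41.5, -38.0). Then |KR| = |R − K| = 56.3.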